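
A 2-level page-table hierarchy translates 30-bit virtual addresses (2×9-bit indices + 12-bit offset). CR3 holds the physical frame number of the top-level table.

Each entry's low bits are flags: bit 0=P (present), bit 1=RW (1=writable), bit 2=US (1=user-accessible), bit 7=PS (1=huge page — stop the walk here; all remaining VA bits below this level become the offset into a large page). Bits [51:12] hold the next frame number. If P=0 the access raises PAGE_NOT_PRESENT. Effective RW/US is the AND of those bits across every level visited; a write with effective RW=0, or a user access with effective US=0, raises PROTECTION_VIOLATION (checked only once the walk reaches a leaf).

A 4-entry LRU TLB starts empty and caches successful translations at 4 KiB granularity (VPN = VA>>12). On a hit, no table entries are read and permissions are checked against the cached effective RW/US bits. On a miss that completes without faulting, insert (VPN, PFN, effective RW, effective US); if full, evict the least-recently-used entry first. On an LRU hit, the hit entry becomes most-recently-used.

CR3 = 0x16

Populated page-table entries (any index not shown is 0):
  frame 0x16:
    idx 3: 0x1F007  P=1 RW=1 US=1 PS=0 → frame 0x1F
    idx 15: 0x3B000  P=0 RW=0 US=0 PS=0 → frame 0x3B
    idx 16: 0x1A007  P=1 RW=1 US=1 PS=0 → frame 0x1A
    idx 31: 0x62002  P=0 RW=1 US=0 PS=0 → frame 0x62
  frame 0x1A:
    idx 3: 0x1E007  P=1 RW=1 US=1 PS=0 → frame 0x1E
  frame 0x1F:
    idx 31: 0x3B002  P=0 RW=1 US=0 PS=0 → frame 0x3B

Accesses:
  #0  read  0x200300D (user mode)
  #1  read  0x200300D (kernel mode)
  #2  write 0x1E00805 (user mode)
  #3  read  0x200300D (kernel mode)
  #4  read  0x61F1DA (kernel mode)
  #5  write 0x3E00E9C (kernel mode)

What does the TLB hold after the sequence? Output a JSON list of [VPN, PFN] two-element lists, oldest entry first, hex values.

Trace:
#0 VA=0x200300D (r,user):
  [0] read 0x16 idx=16: raw=0x1A007 flags P=1 W=1 U=1 S=0
  [1] read 0x1A idx=3: raw=0x1E007 flags P=1 W=1 U=1 S=0
  ⇒ phys 0x1E00D  [2 reads]
#1 VA=0x200300D (r,kernel):
  TLB hit vpn=0x2003 → PA=0x1E00D
#2 VA=0x1E00805 (w,user):
  [0] read 0x16 idx=15: raw=0x3B000 flags P=0 W=0 U=0 S=0
  ✗ PAGE_NOT_PRESENT  [1 reads]
#3 VA=0x200300D (r,kernel):
  TLB hit vpn=0x2003 → PA=0x1E00D
#4 VA=0x61F1DA (r,kernel):
  [0] read 0x16 idx=3: raw=0x1F007 flags P=1 W=1 U=1 S=0
  [1] read 0x1F idx=31: raw=0x3B002 flags P=0 W=1 U=0 S=0
  ✗ PAGE_NOT_PRESENT  [2 reads]
#5 VA=0x3E00E9C (w,kernel):
  [0] read 0x16 idx=31: raw=0x62002 flags P=0 W=1 U=0 S=0
  ✗ PAGE_NOT_PRESENT  [1 reads]

TLB: [["0x2003", "0x1E"]]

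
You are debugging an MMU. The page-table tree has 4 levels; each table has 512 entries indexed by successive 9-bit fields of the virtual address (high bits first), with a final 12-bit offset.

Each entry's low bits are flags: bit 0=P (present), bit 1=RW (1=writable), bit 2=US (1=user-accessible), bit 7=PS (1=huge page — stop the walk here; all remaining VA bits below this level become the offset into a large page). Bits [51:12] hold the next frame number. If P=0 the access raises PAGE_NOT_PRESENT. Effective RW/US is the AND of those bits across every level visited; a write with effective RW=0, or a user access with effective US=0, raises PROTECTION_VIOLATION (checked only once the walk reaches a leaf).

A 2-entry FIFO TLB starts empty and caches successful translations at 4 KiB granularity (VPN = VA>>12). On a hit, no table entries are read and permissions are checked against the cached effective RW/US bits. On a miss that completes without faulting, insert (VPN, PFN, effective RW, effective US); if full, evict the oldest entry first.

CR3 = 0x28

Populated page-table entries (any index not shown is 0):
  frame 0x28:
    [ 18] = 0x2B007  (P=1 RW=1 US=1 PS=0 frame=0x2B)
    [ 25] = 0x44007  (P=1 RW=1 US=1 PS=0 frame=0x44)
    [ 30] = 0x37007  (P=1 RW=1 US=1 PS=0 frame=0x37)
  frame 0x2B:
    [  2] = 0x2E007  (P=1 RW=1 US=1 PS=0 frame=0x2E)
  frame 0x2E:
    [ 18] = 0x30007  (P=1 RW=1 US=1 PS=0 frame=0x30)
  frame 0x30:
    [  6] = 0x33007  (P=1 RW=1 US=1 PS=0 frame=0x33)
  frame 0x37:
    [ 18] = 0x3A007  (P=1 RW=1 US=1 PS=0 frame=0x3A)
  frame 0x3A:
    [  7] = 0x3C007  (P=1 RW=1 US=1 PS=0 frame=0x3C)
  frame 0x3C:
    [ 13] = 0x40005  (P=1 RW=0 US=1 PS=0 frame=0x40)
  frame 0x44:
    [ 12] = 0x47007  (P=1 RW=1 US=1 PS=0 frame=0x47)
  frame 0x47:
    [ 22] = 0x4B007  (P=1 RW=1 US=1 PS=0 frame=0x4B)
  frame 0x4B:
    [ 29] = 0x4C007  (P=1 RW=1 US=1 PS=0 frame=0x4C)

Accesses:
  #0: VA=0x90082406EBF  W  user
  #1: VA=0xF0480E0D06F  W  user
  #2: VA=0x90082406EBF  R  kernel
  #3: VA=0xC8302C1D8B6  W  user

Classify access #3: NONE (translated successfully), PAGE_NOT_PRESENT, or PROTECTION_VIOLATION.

Per-access translation:
#0 VA=0x90082406EBF (w,user):
  lvl0: tbl 0x28, slot 18 ⇒ 0x2B007 (P1/RW1/US1/PS0)
  lvl1: tbl 0x2B, slot 2 ⇒ 0x2E007 (P1/RW1/US1/PS0)
  lvl2: tbl 0x2E, slot 18 ⇒ 0x30007 (P1/RW1/US1/PS0)
  lvl3: tbl 0x30, slot 6 ⇒ 0x33007 (P1/RW1/US1/PS0)
  → PA=0x33EBF  (4 entries read)
#1 VA=0xF0480E0D06F (w,user):
  lvl0: tbl 0x28, slot 30 ⇒ 0x37007 (P1/RW1/US1/PS0)
  lvl1: tbl 0x37, slot 18 ⇒ 0x3A007 (P1/RW1/US1/PS0)
  lvl2: tbl 0x3A, slot 7 ⇒ 0x3C007 (P1/RW1/US1/PS0)
  lvl3: tbl 0x3C, slot 13 ⇒ 0x40005 (P1/RW0/US1/PS0)
  ✗ PROTECTION_VIOLATION  [4 reads]
#2 VA=0x90082406EBF (r,kernel):
  TLB hit vpn=0x90082406 → PA=0x33EBF
#3 VA=0xC8302C1D8B6 (w,user):
  lvl0: tbl 0x28, slot 25 ⇒ 0x44007 (P1/RW1/US1/PS0)
  lvl1: tbl 0x44, slot 12 ⇒ 0x47007 (P1/RW1/US1/PS0)
  lvl2: tbl 0x47, slot 22 ⇒ 0x4B007 (P1/RW1/US1/PS0)
  lvl3: tbl 0x4B, slot 29 ⇒ 0x4C007 (P1/RW1/US1/PS0)
  → PA=0x4C8B6  (4 entries read)

Access #3 fault: NONE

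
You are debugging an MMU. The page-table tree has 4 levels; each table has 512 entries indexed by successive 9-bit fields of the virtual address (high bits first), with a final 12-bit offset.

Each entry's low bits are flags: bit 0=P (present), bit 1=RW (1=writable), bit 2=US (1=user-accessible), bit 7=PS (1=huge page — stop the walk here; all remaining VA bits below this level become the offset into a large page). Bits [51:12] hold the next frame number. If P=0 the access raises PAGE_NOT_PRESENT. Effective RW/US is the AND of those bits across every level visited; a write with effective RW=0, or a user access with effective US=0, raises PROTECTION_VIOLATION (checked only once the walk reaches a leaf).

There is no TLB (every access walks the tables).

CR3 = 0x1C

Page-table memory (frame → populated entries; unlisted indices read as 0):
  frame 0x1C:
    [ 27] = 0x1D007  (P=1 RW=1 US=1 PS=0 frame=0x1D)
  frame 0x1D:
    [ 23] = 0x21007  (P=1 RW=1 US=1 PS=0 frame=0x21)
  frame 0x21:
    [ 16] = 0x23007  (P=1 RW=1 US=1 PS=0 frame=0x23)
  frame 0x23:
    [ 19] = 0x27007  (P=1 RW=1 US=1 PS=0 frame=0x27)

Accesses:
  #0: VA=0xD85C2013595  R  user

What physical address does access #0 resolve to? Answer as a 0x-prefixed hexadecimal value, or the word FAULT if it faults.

Per-access translation:
#0 VA=0xD85C2013595 (r,user):
  L0: frame=0x1C idx=27 entry=0x1D007 [P=1 RW=1 US=1 PS=0]
  L1: frame=0x1D idx=23 entry=0x21007 [P=1 RW=1 US=1 PS=0]
  L2: frame=0x21 idx=16 entry=0x23007 [P=1 RW=1 US=1 PS=0]
  L3: frame=0x23 idx=19 entry=0x27007 [P=1 RW=1 US=1 PS=0]
  → PA=0x27595  (4 entries read)

Access #0 PA: 0x27595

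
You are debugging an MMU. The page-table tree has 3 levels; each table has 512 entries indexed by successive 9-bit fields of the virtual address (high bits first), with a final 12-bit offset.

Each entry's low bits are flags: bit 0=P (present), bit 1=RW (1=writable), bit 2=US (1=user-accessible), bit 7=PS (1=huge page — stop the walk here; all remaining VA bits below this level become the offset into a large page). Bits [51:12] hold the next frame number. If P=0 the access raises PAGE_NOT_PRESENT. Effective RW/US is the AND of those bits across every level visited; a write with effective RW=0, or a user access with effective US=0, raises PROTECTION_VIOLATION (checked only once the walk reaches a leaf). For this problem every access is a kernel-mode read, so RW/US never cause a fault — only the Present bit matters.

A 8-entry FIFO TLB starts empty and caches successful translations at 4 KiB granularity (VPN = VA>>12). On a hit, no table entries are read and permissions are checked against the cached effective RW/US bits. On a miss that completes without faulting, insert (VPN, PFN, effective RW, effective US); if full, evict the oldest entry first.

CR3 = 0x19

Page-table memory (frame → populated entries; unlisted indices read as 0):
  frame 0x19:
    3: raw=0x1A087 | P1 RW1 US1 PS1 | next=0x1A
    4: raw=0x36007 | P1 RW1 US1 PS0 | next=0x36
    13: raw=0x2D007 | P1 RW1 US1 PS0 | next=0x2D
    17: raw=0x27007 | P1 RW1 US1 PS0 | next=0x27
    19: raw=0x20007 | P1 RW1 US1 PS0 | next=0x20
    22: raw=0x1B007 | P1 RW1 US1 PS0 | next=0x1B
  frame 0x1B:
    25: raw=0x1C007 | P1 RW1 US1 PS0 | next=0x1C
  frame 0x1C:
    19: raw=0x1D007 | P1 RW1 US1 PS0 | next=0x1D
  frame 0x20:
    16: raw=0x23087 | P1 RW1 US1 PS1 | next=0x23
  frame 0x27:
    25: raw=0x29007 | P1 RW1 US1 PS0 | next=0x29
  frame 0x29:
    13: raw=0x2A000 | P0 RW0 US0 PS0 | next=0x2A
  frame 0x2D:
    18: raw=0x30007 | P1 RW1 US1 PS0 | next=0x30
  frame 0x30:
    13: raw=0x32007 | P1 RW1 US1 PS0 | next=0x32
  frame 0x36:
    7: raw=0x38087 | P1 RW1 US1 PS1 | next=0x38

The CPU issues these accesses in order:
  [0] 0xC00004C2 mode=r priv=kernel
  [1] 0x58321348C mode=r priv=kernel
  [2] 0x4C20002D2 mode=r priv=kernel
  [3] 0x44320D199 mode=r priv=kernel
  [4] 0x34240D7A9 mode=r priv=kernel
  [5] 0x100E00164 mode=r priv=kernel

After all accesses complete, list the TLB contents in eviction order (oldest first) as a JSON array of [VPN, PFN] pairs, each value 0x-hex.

Trace:
#0 VA=0xC00004C2 (r,kernel):
  L0: frame=0x19 idx=3 entry=0x1A087 [P=1 RW=1 US=1 PS=1]
  ✓ 0x1A4C2 (huge @L0)  — 1 lookups
#1 VA=0x58321348C (r,kernel):
  L0: frame=0x19 idx=22 entry=0x1B007 [P=1 RW=1 US=1 PS=0]
  L1: frame=0x1B idx=25 entry=0x1C007 [P=1 RW=1 US=1 PS=0]
  L2: frame=0x1C idx=19 entry=0x1D007 [P=1 RW=1 US=1 PS=0]
  ✓ 0x1D48C  — 3 lookups
#2 VA=0x4C20002D2 (r,kernel):
  L0: frame=0x19 idx=19 entry=0x20007 [P=1 RW=1 US=1 PS=0]
  L1: frame=0x20 idx=16 entry=0x23087 [P=1 RW=1 US=1 PS=1]
  ✓ 0x232D2 (huge @L1)  — 2 lookups
#3 VA=0x44320D199 (r,kernel):
  L0: frame=0x19 idx=17 entry=0x27007 [P=1 RW=1 US=1 PS=0]
  L1: frame=0x27 idx=25 entry=0x29007 [P=1 RW=1 US=1 PS=0]
  L2: frame=0x29 idx=13 entry=0x2A000 [P=0 RW=0 US=0 PS=0]
  ⇒ fault: PAGE_NOT_PRESENT  — 3 lookups
#4 VA=0x34240D7A9 (r,kernel):
  L0: frame=0x19 idx=13 entry=0x2D007 [P=1 RW=1 US=1 PS=0]
  L1: frame=0x2D idx=18 entry=0x30007 [P=1 RW=1 US=1 PS=0]
  L2: frame=0x30 idx=13 entry=0x32007 [P=1 RW=1 US=1 PS=0]
  ✓ 0x327A9  — 3 lookups
#5 VA=0x100E00164 (r,kernel):
  L0: frame=0x19 idx=4 entry=0x36007 [P=1 RW=1 US=1 PS=0]
  L1: frame=0x36 idx=7 entry=0x38087 [P=1 RW=1 US=1 PS=1]
  ✓ 0x38164 (huge @L1)  — 2 lookups

TLB: [["0xC0000", "0x1A"], ["0x583213", "0x1D"], ["0x4C2000", "0x23"], ["0x34240D", "0x32"], ["0x100E00", "0x38"]]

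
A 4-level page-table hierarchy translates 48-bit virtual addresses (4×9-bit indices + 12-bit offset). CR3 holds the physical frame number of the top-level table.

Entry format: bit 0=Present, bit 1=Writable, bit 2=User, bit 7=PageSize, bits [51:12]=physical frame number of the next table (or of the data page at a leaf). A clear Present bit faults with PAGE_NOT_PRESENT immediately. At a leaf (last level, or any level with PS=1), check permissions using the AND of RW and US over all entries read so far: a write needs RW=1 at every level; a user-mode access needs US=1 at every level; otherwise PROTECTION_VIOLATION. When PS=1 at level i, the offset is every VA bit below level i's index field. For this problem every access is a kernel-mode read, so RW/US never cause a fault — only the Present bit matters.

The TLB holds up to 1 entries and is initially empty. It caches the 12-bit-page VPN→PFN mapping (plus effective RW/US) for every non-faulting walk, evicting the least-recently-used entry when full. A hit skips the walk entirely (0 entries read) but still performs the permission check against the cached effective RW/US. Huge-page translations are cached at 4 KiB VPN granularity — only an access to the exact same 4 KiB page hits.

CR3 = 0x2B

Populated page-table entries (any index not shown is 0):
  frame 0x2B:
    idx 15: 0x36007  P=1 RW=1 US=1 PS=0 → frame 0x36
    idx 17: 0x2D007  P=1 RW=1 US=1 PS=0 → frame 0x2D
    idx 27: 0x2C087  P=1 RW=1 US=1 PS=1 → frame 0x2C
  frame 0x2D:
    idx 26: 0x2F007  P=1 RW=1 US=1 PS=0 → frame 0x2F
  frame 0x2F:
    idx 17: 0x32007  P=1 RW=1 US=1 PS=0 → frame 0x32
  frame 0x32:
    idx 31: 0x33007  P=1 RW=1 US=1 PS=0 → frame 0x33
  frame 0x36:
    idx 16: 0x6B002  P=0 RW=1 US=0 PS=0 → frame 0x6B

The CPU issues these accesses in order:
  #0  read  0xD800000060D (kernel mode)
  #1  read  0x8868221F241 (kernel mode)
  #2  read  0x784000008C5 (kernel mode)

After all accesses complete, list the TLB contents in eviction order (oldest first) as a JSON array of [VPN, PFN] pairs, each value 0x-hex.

Trace:
#0 VA=0xD800000060D (r,kernel):
  L0: frame=0x2B idx=27 entry=0x2C087 [P=1 RW=1 US=1 PS=1]
  → PA=0x2C60D (huge @L0)  (1 entries read)
#1 VA=0x8868221F241 (r,kernel):
  L0: frame=0x2B idx=17 entry=0x2D007 [P=1 RW=1 US=1 PS=0]
  L1: frame=0x2D idx=26 entry=0x2F007 [P=1 RW=1 US=1 PS=0]
  L2: frame=0x2F idx=17 entry=0x32007 [P=1 RW=1 US=1 PS=0]
  L3: frame=0x32 idx=31 entry=0x33007 [P=1 RW=1 US=1 PS=0]
  → PA=0x33241  (4 entries read)
#2 VA=0x784000008C5 (r,kernel):
  L0: frame=0x2B idx=15 entry=0x36007 [P=1 RW=1 US=1 PS=0]
  L1: frame=0x36 idx=16 entry=0x6B002 [P=0 RW=1 US=0 PS=0]
  ⇒ fault: PAGE_NOT_PRESENT  — 2 lookups

TLB: [["0x8868221F", "0x33"]]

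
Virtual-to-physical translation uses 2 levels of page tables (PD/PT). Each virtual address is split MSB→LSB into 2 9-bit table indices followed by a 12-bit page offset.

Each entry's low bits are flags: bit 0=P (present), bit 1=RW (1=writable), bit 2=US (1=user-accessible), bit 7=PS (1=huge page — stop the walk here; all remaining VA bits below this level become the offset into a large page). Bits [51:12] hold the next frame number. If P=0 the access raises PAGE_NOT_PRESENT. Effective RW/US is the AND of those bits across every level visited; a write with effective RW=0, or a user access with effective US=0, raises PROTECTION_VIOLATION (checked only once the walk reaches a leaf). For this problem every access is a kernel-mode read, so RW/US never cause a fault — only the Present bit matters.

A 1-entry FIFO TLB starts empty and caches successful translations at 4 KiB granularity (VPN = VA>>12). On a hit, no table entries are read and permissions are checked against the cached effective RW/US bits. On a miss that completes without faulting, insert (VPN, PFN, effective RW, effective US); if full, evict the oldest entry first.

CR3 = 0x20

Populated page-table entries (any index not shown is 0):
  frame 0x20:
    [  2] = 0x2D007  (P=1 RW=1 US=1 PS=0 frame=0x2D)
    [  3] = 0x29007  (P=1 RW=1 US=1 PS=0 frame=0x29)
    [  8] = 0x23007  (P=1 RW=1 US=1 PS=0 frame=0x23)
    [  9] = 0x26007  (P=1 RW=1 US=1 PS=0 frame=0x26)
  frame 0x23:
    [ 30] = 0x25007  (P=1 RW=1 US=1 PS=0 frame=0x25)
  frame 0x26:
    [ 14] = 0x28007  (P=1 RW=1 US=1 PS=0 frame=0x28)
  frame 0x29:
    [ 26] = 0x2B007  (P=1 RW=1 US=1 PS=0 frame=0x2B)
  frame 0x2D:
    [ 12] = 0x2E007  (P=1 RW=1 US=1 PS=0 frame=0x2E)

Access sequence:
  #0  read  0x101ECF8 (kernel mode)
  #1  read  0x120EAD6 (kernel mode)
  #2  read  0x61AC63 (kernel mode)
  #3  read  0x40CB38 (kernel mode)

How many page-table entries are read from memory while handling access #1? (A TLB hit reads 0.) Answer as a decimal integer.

Walk each access:
#0 VA=0x101ECF8 (r,kernel):
  lvl0: tbl 0x20, slot 8 ⇒ 0x23007 (P1/RW1/US1/PS0)
  lvl1: tbl 0x23, slot 30 ⇒ 0x25007 (P1/RW1/US1/PS0)
  → PA=0x25CF8  (2 entries read)
#1 VA=0x120EAD6 (r,kernel):
  lvl0: tbl 0x20, slot 9 ⇒ 0x26007 (P1/RW1/US1/PS0)
  lvl1: tbl 0x26, slot 14 ⇒ 0x28007 (P1/RW1/US1/PS0)
  → PA=0x28AD6  (2 entries read)
#2 VA=0x61AC63 (r,kernel):
  lvl0: tbl 0x20, slot 3 ⇒ 0x29007 (P1/RW1/US1/PS0)
  lvl1: tbl 0x29, slot 26 ⇒ 0x2B007 (P1/RW1/US1/PS0)
  → PA=0x2BC63  (2 entries read)
#3 VA=0x40CB38 (r,kernel):
  lvl0: tbl 0x20, slot 2 ⇒ 0x2D007 (P1/RW1/US1/PS0)
  lvl1: tbl 0x2D, slot 12 ⇒ 0x2E007 (P1/RW1/US1/PS0)
  → PA=0x2EB38  (2 entries read)

Entries read for #1: 2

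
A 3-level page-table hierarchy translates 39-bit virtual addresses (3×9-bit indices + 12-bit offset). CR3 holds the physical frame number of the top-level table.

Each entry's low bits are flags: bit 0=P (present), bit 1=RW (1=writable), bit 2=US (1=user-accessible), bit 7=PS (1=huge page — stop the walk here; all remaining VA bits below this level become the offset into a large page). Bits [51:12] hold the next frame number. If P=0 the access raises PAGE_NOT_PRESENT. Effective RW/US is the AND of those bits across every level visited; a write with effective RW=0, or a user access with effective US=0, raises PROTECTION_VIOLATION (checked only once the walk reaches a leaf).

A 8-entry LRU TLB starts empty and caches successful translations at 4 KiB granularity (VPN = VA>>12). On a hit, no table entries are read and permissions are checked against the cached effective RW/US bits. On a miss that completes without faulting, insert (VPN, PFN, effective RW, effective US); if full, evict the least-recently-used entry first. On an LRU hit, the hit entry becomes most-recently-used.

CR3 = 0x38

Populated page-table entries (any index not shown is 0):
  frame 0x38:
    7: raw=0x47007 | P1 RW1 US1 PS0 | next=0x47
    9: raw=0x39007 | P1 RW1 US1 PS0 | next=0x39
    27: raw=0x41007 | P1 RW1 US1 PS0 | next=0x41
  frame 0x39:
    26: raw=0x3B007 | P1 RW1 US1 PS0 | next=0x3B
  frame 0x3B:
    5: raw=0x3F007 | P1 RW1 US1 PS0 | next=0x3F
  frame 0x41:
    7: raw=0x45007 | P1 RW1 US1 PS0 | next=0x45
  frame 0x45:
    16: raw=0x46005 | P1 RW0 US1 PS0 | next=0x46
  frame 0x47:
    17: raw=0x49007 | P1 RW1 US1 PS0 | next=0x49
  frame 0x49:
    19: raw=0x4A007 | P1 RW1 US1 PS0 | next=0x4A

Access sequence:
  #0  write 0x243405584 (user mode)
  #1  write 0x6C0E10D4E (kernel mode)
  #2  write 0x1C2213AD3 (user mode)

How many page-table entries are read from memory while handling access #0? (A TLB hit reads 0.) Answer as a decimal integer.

Per-access translation:
#0 VA=0x243405584 (w,user):
  lvl0: tbl 0x38, slot 9 ⇒ 0x39007 (P1/RW1/US1/PS0)
  lvl1: tbl 0x39, slot 26 ⇒ 0x3B007 (P1/RW1/US1/PS0)
  lvl2: tbl 0x3B, slot 5 ⇒ 0x3F007 (P1/RW1/US1/PS0)
  ⇒ phys 0x3F584  [3 reads]
#1 VA=0x6C0E10D4E (w,kernel):
  lvl0: tbl 0x38, slot 27 ⇒ 0x41007 (P1/RW1/US1/PS0)
  lvl1: tbl 0x41, slot 7 ⇒ 0x45007 (P1/RW1/US1/PS0)
  lvl2: tbl 0x45, slot 16 ⇒ 0x46005 (P1/RW0/US1/PS0)
  ✗ PROTECTION_VIOLATION  [3 reads]
#2 VA=0x1C2213AD3 (w,user):
  lvl0: tbl 0x38, slot 7 ⇒ 0x47007 (P1/RW1/US1/PS0)
  lvl1: tbl 0x47, slot 17 ⇒ 0x49007 (P1/RW1/US1/PS0)
  lvl2: tbl 0x49, slot 19 ⇒ 0x4A007 (P1/RW1/US1/PS0)
  ⇒ phys 0x4AAD3  [3 reads]

Entries read for #0: 3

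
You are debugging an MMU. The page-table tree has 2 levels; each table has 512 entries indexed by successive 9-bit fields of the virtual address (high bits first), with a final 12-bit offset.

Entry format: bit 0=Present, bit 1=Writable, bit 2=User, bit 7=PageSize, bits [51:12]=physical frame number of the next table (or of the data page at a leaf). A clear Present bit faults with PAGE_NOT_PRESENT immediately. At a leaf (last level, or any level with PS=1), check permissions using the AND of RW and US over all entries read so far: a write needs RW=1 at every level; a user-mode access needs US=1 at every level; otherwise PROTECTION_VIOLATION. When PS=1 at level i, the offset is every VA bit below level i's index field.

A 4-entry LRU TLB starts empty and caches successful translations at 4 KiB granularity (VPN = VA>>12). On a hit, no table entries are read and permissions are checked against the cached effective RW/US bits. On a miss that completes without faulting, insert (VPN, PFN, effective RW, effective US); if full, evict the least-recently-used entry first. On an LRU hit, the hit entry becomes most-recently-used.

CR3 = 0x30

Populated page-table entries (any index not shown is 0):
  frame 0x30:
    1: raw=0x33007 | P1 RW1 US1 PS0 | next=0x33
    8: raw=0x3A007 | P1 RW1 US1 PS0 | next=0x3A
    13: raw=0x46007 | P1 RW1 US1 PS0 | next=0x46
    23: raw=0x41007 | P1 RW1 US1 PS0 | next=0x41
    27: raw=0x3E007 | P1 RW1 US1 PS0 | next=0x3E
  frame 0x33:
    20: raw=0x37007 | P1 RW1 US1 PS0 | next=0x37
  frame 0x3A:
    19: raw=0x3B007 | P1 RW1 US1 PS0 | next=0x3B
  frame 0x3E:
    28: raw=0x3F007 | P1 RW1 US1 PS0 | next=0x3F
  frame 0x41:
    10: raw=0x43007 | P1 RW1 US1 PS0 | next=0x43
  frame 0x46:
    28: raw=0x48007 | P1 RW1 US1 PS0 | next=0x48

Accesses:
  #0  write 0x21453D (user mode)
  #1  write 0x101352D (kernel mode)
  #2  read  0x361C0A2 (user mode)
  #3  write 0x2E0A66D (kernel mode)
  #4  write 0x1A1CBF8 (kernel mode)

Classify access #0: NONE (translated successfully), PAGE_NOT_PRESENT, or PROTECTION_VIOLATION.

Walk each access:
#0 VA=0x21453D (w,user):
  lvl0: tbl 0x30, slot 1 ⇒ 0x33007 (P1/RW1/US1/PS0)
  lvl1: tbl 0x33, slot 20 ⇒ 0x37007 (P1/RW1/US1/PS0)
  → PA=0x3753D  (2 entries read)
#1 VA=0x101352D (w,kernel):
  lvl0: tbl 0x30, slot 8 ⇒ 0x3A007 (P1/RW1/US1/PS0)
  lvl1: tbl 0x3A, slot 19 ⇒ 0x3B007 (P1/RW1/US1/PS0)
  → PA=0x3B52D  (2 entries read)
#2 VA=0x361C0A2 (r,user):
  lvl0: tbl 0x30, slot 27 ⇒ 0x3E007 (P1/RW1/US1/PS0)
  lvl1: tbl 0x3E, slot 28 ⇒ 0x3F007 (P1/RW1/US1/PS0)
  → PA=0x3F0A2  (2 entries read)
#3 VA=0x2E0A66D (w,kernel):
  lvl0: tbl 0x30, slot 23 ⇒ 0x41007 (P1/RW1/US1/PS0)
  lvl1: tbl 0x41, slot 10 ⇒ 0x43007 (P1/RW1/US1/PS0)
  → PA=0x4366D  (2 entries read)
#4 VA=0x1A1CBF8 (w,kernel):
  lvl0: tbl 0x30, slot 13 ⇒ 0x46007 (P1/RW1/US1/PS0)
  lvl1: tbl 0x46, slot 28 ⇒ 0x48007 (P1/RW1/US1/PS0)
  → PA=0x48BF8  (2 entries read)

Access #0 fault: NONE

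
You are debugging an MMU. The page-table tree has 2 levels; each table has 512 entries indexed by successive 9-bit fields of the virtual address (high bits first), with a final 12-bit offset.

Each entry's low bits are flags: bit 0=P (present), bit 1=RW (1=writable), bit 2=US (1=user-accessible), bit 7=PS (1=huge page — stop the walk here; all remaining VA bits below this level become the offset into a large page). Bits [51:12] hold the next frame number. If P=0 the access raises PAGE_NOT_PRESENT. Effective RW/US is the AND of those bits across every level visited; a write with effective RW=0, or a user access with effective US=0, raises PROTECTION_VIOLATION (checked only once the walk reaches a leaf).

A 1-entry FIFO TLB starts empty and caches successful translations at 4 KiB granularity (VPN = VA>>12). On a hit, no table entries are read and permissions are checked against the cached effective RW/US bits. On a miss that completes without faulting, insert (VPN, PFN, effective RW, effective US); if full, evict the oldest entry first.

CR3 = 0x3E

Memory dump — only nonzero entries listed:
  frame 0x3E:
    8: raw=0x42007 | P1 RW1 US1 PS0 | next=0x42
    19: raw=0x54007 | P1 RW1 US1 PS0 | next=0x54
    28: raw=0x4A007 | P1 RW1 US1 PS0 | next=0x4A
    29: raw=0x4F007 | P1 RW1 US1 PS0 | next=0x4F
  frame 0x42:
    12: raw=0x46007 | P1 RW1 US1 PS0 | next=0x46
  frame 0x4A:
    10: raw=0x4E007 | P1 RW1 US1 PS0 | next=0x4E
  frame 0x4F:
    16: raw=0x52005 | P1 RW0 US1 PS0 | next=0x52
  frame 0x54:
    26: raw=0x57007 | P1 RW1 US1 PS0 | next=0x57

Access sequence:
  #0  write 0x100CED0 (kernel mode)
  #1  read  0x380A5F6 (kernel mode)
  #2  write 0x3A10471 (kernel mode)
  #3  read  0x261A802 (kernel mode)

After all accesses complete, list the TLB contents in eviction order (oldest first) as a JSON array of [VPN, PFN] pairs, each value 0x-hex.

Walk each access:
#0 VA=0x100CED0 (w,kernel):
  L0: frame=0x3E idx=8 entry=0x42007 [P=1 RW=1 US=1 PS=0]
  L1: frame=0x42 idx=12 entry=0x46007 [P=1 RW=1 US=1 PS=0]
  → PA=0x46ED0  (2 entries read)
#1 VA=0x380A5F6 (r,kernel):
  L0: frame=0x3E idx=28 entry=0x4A007 [P=1 RW=1 US=1 PS=0]
  L1: frame=0x4A idx=10 entry=0x4E007 [P=1 RW=1 US=1 PS=0]
  → PA=0x4E5F6  (2 entries read)
#2 VA=0x3A10471 (w,kernel):
  L0: frame=0x3E idx=29 entry=0x4F007 [P=1 RW=1 US=1 PS=0]
  L1: frame=0x4F idx=16 entry=0x52005 [P=1 RW=0 US=1 PS=0]
  → PROTECTION_VIOLATION  (2 entries read)
#3 VA=0x261A802 (r,kernel):
  L0: frame=0x3E idx=19 entry=0x54007 [P=1 RW=1 US=1 PS=0]
  L1: frame=0x54 idx=26 entry=0x57007 [P=1 RW=1 US=1 PS=0]
  → PA=0x57802  (2 entries read)

TLB: [["0x261A", "0x57"]]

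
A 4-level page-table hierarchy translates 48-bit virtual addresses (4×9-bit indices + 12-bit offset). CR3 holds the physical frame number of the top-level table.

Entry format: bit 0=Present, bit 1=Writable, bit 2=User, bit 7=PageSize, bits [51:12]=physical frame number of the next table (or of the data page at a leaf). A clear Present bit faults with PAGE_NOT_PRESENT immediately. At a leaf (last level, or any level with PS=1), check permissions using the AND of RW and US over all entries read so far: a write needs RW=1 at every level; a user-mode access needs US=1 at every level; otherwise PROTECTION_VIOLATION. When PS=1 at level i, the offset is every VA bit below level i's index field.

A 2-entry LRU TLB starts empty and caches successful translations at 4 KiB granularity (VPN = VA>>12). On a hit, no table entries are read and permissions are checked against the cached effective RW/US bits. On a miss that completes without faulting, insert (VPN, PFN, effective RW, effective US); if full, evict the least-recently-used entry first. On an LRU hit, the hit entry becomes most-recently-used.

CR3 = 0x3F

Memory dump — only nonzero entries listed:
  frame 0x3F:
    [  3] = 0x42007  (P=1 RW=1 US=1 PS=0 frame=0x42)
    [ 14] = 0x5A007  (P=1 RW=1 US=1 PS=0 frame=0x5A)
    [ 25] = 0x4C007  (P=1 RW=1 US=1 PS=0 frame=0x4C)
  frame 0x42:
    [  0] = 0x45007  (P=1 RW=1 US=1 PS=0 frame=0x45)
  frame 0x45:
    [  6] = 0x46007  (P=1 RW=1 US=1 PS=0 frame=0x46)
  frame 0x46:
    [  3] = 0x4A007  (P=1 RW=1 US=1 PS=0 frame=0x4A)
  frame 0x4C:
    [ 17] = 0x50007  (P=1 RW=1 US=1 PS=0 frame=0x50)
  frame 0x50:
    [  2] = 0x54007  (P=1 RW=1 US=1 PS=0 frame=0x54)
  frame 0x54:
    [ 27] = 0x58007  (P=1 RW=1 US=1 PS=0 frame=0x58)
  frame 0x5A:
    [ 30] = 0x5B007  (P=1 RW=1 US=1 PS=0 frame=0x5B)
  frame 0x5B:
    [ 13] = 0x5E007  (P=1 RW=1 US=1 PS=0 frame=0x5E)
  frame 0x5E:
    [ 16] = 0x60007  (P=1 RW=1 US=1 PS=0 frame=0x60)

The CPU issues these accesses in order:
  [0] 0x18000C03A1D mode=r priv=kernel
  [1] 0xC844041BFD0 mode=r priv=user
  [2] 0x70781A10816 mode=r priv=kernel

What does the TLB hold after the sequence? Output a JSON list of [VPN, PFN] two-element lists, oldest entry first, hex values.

Per-access translation:
#0 VA=0x18000C03A1D (r,kernel):
  L0: frame=0x3F idx=3 entry=0x42007 [P=1 RW=1 US=1 PS=0]
  L1: frame=0x42 idx=0 entry=0x45007 [P=1 RW=1 US=1 PS=0]
  L2: frame=0x45 idx=6 entry=0x46007 [P=1 RW=1 US=1 PS=0]
  L3: frame=0x46 idx=3 entry=0x4A007 [P=1 RW=1 US=1 PS=0]
  ✓ 0x4AA1D  — 4 lookups
#1 VA=0xC844041BFD0 (r,user):
  L0: frame=0x3F idx=25 entry=0x4C007 [P=1 RW=1 US=1 PS=0]
  L1: frame=0x4C idx=17 entry=0x50007 [P=1 RW=1 US=1 PS=0]
  L2: frame=0x50 idx=2 entry=0x54007 [P=1 RW=1 US=1 PS=0]
  L3: frame=0x54 idx=27 entry=0x58007 [P=1 RW=1 US=1 PS=0]
  ✓ 0x58FD0  — 4 lookups
#2 VA=0x70781A10816 (r,kernel):
  L0: frame=0x3F idx=14 entry=0x5A007 [P=1 RW=1 US=1 PS=0]
  L1: frame=0x5A idx=30 entry=0x5B007 [P=1 RW=1 US=1 PS=0]
  L2: frame=0x5B idx=13 entry=0x5E007 [P=1 RW=1 US=1 PS=0]
  L3: frame=0x5E idx=16 entry=0x60007 [P=1 RW=1 US=1 PS=0]
  ✓ 0x60816  — 4 lookups

TLB: [["0xC844041B", "0x58"], ["0x70781A10", "0x60"]]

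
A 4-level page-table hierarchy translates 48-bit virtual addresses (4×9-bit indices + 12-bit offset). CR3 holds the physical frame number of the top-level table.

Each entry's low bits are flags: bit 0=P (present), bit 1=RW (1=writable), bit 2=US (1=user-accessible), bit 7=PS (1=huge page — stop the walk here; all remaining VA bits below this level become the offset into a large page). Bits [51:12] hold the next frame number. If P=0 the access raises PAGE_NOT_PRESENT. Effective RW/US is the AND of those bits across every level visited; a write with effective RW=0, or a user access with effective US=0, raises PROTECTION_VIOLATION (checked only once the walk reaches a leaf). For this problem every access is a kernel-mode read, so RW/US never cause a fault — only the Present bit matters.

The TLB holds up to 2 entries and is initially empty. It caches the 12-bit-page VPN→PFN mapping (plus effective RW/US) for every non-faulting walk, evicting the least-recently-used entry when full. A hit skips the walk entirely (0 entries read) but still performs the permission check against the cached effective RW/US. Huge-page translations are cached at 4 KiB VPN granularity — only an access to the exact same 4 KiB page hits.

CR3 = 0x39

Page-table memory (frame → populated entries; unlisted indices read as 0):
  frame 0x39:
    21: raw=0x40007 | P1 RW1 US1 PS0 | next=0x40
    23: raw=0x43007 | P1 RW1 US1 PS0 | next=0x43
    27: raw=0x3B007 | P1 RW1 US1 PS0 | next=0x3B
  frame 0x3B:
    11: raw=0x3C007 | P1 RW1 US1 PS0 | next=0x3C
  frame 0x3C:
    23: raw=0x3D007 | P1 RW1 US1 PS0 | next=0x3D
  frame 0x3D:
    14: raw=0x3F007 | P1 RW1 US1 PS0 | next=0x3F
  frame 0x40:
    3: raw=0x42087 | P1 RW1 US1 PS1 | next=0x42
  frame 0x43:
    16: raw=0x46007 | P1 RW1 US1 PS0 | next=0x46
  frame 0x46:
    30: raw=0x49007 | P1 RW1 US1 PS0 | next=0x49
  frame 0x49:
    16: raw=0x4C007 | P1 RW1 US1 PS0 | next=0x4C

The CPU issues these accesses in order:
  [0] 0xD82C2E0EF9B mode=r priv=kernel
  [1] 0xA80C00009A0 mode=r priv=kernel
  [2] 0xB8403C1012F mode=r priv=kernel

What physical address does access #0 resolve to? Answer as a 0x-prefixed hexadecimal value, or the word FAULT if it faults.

Walk each access:
#0 VA=0xD82C2E0EF9B (r,kernel):
  lvl0: tbl 0x39, slot 27 ⇒ 0x3B007 (P1/RW1/US1/PS0)
  lvl1: tbl 0x3B, slot 11 ⇒ 0x3C007 (P1/RW1/US1/PS0)
  lvl2: tbl 0x3C, slot 23 ⇒ 0x3D007 (P1/RW1/US1/PS0)
  lvl3: tbl 0x3D, slot 14 ⇒ 0x3F007 (P1/RW1/US1/PS0)
  ⇒ phys 0x3FF9B  [4 reads]
#1 VA=0xA80C00009A0 (r,kernel):
  lvl0: tbl 0x39, slot 21 ⇒ 0x40007 (P1/RW1/US1/PS0)
  lvl1: tbl 0x40, slot 3 ⇒ 0x42087 (P1/RW1/US1/PS1)
  ⇒ phys 0x429A0 (huge @L1)  [2 reads]
#2 VA=0xB8403C1012F (r,kernel):
  lvl0: tbl 0x39, slot 23 ⇒ 0x43007 (P1/RW1/US1/PS0)
  lvl1: tbl 0x43, slot 16 ⇒ 0x46007 (P1/RW1/US1/PS0)
  lvl2: tbl 0x46, slot 30 ⇒ 0x49007 (P1/RW1/US1/PS0)
  lvl3: tbl 0x49, slot 16 ⇒ 0x4C007 (P1/RW1/US1/PS0)
  ⇒ phys 0x4C12F  [4 reads]

Access #0 PA: 0x3FF9B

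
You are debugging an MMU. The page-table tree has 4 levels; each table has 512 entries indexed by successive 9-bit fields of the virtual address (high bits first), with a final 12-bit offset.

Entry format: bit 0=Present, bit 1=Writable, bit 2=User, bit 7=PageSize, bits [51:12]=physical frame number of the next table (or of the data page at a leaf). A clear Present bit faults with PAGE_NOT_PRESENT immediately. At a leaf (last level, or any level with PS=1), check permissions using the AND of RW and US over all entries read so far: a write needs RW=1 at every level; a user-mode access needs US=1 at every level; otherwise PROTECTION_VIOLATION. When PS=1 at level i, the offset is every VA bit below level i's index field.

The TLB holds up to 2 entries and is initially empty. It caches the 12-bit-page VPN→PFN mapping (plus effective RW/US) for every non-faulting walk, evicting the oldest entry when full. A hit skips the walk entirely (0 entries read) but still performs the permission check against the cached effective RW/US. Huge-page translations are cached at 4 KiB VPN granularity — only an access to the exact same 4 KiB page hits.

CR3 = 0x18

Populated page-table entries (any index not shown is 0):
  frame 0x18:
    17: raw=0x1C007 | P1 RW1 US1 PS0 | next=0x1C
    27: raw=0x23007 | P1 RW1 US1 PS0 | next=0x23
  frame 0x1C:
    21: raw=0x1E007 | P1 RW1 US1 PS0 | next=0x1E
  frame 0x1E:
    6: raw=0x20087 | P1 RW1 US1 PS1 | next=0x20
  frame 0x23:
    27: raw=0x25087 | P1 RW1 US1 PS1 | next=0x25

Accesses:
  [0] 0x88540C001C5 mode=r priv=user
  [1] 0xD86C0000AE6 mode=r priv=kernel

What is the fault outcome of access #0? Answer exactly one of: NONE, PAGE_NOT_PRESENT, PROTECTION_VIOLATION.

Trace:
#0 VA=0x88540C001C5 (r,user):
  lvl0: tbl 0x18, slot 17 ⇒ 0x1C007 (P1/RW1/US1/PS0)
  lvl1: tbl 0x1C, slot 21 ⇒ 0x1E007 (P1/RW1/US1/PS0)
  lvl2: tbl 0x1E, slot 6 ⇒ 0x20087 (P1/RW1/US1/PS1)
  → PA=0x201C5 (huge @L2)  (3 entries read)
#1 VA=0xD86C0000AE6 (r,kernel):
  lvl0: tbl 0x18, slot 27 ⇒ 0x23007 (P1/RW1/US1/PS0)
  lvl1: tbl 0x23, slot 27 ⇒ 0x25087 (P1/RW1/US1/PS1)
  → PA=0x25AE6 (huge @L1)  (2 entries read)

Access #0 fault: NONE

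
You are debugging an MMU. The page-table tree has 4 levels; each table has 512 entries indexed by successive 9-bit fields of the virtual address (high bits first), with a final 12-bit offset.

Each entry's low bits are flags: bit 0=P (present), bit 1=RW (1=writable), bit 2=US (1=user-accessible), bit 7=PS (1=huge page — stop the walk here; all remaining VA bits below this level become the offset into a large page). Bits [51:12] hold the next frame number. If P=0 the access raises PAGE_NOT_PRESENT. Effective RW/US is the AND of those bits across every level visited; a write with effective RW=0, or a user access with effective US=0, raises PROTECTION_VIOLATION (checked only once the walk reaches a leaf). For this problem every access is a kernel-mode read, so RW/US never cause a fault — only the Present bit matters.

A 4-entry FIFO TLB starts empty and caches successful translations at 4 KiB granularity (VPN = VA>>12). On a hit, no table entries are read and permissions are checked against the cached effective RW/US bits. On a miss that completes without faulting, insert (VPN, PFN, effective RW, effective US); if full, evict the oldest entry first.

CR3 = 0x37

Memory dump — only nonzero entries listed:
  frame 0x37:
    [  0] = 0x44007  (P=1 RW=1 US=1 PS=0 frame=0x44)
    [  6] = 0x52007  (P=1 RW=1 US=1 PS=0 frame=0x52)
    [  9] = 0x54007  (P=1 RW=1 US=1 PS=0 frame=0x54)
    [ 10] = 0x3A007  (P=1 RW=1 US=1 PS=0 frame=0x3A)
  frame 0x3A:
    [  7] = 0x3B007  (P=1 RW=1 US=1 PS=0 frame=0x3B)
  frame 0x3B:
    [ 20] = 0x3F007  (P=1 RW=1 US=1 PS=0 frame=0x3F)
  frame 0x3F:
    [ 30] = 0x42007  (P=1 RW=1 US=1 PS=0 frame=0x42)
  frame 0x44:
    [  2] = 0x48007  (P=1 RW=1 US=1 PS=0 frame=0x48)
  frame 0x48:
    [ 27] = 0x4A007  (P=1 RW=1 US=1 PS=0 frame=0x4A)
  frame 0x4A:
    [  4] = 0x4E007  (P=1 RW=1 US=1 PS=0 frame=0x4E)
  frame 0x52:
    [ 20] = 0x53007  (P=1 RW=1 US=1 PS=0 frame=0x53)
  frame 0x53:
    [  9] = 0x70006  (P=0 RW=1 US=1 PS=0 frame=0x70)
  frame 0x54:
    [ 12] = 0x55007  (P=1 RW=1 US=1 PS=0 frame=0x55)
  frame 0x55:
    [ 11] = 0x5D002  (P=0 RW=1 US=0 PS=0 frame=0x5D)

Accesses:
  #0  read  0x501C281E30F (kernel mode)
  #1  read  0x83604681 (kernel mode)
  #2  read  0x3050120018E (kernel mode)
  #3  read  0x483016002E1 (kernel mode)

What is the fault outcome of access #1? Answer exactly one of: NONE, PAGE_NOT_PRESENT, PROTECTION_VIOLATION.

Per-access translation:
#0 VA=0x501C281E30F (r,kernel):
  [0] read 0x37 idx=10: raw=0x3A007 flags P=1 W=1 U=1 S=0
  [1] read 0x3A idx=7: raw=0x3B007 flags P=1 W=1 U=1 S=0
  [2] read 0x3B idx=20: raw=0x3F007 flags P=1 W=1 U=1 S=0
  [3] read 0x3F idx=30: raw=0x42007 flags P=1 W=1 U=1 S=0
  → PA=0x4230F  (4 entries read)
#1 VA=0x83604681 (r,kernel):
  [0] read 0x37 idx=0: raw=0x44007 flags P=1 W=1 U=1 S=0
  [1] read 0x44 idx=2: raw=0x48007 flags P=1 W=1 U=1 S=0
  [2] read 0x48 idx=27: raw=0x4A007 flags P=1 W=1 U=1 S=0
  [3] read 0x4A idx=4: raw=0x4E007 flags P=1 W=1 U=1 S=0
  → PA=0x4E681  (4 entries read)
#2 VA=0x3050120018E (r,kernel):
  [0] read 0x37 idx=6: raw=0x52007 flags P=1 W=1 U=1 S=0
  [1] read 0x52 idx=20: raw=0x53007 flags P=1 W=1 U=1 S=0
  [2] read 0x53 idx=9: raw=0x70006 flags P=0 W=1 U=1 S=0
  → PAGE_NOT_PRESENT  (3 entries read)
#3 VA=0x483016002E1 (r,kernel):
  [0] read 0x37 idx=9: raw=0x54007 flags P=1 W=1 U=1 S=0
  [1] read 0x54 idx=12: raw=0x55007 flags P=1 W=1 U=1 S=0
  [2] read 0x55 idx=11: raw=0x5D002 flags P=0 W=1 U=0 S=0
  → PAGE_NOT_PRESENT  (3 entries read)

Access #1 fault: NONE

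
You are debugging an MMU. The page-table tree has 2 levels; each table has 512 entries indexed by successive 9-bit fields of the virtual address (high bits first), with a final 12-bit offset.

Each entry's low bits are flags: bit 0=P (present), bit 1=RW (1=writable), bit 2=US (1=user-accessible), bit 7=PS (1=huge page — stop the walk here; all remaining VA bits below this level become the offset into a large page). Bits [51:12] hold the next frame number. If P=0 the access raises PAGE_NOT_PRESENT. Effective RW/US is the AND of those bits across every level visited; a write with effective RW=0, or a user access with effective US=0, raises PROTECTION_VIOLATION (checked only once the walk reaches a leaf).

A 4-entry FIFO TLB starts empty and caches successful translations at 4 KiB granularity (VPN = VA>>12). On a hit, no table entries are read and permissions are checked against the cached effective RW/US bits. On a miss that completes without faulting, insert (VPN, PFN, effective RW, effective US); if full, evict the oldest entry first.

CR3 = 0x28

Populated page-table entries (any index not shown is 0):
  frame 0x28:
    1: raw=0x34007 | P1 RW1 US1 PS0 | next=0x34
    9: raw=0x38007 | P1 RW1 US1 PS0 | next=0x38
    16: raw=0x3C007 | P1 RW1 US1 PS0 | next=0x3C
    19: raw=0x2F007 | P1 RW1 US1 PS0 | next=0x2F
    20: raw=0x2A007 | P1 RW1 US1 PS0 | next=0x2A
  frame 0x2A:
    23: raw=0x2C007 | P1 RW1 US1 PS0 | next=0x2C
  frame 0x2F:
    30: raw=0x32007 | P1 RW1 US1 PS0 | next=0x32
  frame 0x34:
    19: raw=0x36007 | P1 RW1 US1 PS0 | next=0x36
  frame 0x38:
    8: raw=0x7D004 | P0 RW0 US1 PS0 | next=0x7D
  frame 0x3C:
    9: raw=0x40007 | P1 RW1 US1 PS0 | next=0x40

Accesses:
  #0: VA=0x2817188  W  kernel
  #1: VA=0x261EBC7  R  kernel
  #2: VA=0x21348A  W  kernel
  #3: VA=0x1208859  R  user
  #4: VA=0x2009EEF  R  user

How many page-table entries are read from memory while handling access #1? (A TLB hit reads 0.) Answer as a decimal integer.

Trace:
#0 VA=0x2817188 (w,kernel):
  [0] read 0x28 idx=20: raw=0x2A007 flags P=1 W=1 U=1 S=0
  [1] read 0x2A idx=23: raw=0x2C007 flags P=1 W=1 U=1 S=0
  ⇒ phys 0x2C188  [2 reads]
#1 VA=0x261EBC7 (r,kernel):
  [0] read 0x28 idx=19: raw=0x2F007 flags P=1 W=1 U=1 S=0
  [1] read 0x2F idx=30: raw=0x32007 flags P=1 W=1 U=1 S=0
  ⇒ phys 0x32BC7  [2 reads]
#2 VA=0x21348A (w,kernel):
  [0] read 0x28 idx=1: raw=0x34007 flags P=1 W=1 U=1 S=0
  [1] read 0x34 idx=19: raw=0x36007 flags P=1 W=1 U=1 S=0
  ⇒ phys 0x3648A  [2 reads]
#3 VA=0x1208859 (r,user):
  [0] read 0x28 idx=9: raw=0x38007 flags P=1 W=1 U=1 S=0
  [1] read 0x38 idx=8: raw=0x7D004 flags P=0 W=0 U=1 S=0
  ✗ PAGE_NOT_PRESENT  [2 reads]
#4 VA=0x2009EEF (r,user):
  [0] read 0x28 idx=16: raw=0x3C007 flags P=1 W=1 U=1 S=0
  [1] read 0x3C idx=9: raw=0x40007 flags P=1 W=1 U=1 S=0
  ⇒ phys 0x40EEF  [2 reads]

Entries read for #1: 2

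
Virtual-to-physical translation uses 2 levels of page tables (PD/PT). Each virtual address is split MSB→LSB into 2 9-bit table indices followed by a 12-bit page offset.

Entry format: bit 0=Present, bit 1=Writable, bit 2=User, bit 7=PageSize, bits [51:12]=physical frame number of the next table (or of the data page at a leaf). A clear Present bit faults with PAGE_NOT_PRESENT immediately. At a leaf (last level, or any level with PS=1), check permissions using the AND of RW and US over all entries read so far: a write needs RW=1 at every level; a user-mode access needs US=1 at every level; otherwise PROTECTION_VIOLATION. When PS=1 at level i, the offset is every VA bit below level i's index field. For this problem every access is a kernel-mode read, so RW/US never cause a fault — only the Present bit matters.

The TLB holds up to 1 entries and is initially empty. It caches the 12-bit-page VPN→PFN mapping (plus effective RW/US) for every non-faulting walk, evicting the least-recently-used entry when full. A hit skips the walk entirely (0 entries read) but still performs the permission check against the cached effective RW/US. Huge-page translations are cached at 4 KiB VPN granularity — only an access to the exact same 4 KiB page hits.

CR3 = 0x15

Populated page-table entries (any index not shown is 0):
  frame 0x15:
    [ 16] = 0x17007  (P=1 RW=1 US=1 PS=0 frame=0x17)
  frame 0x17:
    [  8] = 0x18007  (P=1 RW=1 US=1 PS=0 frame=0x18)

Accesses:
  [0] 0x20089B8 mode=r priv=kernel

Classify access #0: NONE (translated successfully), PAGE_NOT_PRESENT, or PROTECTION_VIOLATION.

Walk each access:
#0 VA=0x20089B8 (r,kernel):
  L0: frame=0x15 idx=16 entry=0x17007 [P=1 RW=1 US=1 PS=0]
  L1: frame=0x17 idx=8 entry=0x18007 [P=1 RW=1 US=1 PS=0]
  → PA=0x189B8  (2 entries read)

Access #0 fault: NONE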